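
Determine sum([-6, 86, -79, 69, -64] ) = 6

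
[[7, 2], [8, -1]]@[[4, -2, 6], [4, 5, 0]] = C[0][0] = (7)*(4) + (2)*(4) = 36
C[0][1] = (7)*(-2) + (2)*(5) = -4
C[0][2] = (7)*(6) + (2)*(0) = 42
C[1][0] = (8)*(4) + (-1)*(4) = 28
C[1][1] = (8)*(-2) + (-1)*(5) = -21
C[1][2] = (8)*(6) + (-1)*(0) = 48
= [[36, -4, 42], [28, -21, 48]]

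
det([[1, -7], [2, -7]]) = 7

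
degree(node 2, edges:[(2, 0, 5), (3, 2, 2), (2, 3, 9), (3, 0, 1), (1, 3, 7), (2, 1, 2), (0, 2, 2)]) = 5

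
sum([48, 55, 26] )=48 + 55 + 26
= 129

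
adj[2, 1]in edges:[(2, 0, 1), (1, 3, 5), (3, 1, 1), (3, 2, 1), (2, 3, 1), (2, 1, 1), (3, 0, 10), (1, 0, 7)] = 1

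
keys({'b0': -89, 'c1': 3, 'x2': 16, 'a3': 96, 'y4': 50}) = ['b0', 'c1', 'x2', 'a3', 'y4']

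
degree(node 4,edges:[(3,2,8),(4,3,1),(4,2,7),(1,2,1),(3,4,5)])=incident: (4,3), (4,2), (3,4)
= 3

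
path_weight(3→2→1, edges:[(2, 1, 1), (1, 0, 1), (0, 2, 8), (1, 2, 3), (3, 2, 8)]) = 9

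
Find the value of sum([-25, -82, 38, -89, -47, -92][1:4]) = -133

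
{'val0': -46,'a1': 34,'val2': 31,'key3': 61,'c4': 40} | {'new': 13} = {'val0': -46, 'a1': 34, 'val2': 31, 'key3': 61, 'c4': 40, 'new': 13}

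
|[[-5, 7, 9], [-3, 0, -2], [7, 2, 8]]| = (1)*(-5)*det([[0, -2], [2, 8]]) + (-1)*(7)*det([[-3, -2], [7, 8]]) + (1)*(9)*det([[-3, 0], [7, 2]])
= -20 + 70 + -54
= -4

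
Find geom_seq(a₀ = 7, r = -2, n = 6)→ a_0 = 7*(-2)^0 = 7
a_1 = 7*(-2)^1 = -14
a_2 = 7*(-2)^2 = 28
...
= [7, -14, 28, -56, 112, -224]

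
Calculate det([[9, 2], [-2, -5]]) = (9)*(-5) - (2)*(-2)
= -41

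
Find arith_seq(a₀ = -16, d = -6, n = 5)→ a_0 = -16 + 0*-6 = -16
a_1 = -16 + 1*-6 = -22
a_2 = -16 + 2*-6 = -28
...
= [-16, -22, -28, -34, -40]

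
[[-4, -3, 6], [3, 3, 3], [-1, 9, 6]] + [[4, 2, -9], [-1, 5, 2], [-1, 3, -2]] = [[0, -1, -3], [2, 8, 5], [-2, 12, 4]]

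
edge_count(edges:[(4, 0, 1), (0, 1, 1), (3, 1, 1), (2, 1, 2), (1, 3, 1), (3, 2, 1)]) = 6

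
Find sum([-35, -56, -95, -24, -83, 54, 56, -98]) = -281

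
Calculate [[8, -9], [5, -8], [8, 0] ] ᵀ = [[8, 5, 8], [-9, -8, 0]]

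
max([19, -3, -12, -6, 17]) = 19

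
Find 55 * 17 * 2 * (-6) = -11220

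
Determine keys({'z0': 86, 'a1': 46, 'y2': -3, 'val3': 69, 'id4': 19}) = ['z0', 'a1', 'y2', 'val3', 'id4']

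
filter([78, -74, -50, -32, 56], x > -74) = keep x where x > -74: 78✓, -74✗, -50✓, -32✓, 56✓
= [78, -50, -32, 56]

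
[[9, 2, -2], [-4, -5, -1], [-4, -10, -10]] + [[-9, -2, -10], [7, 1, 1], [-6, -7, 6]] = [[0, 0, -12], [3, -4, 0], [-10, -17, -4]]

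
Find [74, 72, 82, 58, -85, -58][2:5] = [82, 58, -85]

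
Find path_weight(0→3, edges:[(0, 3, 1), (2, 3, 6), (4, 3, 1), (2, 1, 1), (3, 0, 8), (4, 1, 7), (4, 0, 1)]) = w(0→3)=1
= 1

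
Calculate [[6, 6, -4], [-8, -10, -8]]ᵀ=[[6, -8], [6, -10], [-4, -8]]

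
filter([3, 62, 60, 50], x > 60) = keep x where x > 60: 3✗, 62✓, 60✗, 50✗
= [62]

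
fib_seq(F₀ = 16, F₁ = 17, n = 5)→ F_2 = F_1 + F_0 = 33
F_3 = F_2 + F_1 = 50
F_4 = F_3 + F_2 = 83
= [16, 17, 33, 50, 83]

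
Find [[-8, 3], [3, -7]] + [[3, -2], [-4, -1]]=[[-5, 1], [-1, -8]]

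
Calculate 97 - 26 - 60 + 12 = 23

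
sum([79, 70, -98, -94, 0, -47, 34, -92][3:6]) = slice → [-94, 0, -47]
(-94) + 0 + (-47)
= -141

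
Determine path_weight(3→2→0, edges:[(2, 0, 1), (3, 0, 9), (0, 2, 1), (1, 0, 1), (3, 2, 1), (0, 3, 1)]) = w(3→2)=1 + w(2→0)=1
= 2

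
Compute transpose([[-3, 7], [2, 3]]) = [[-3, 2], [7, 3]]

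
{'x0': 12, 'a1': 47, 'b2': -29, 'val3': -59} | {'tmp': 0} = {'x0': 12, 'a1': 47, 'b2': -29, 'val3': -59, 'tmp': 0}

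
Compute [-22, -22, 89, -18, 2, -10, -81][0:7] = [-22, -22, 89, -18, 2, -10, -81]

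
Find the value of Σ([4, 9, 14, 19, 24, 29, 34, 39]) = 4 + 9 + 14 + 19 + 24 + 29 + 34 + 39
= 172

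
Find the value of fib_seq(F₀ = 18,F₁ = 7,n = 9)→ [18, 7, 25, 32, 57, 89, 146, 235, 381]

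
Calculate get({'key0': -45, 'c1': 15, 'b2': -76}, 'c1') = 15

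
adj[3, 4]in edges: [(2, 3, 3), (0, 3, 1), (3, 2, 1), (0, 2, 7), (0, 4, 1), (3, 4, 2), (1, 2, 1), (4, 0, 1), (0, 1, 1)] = 2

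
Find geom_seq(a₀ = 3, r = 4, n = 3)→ a_0 = 3*4^0 = 3
a_1 = 3*4^1 = 12
a_2 = 3*4^2 = 48
= [3, 12, 48]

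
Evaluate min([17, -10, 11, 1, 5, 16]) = -10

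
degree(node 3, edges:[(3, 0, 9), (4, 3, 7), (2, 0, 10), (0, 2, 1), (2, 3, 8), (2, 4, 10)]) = 3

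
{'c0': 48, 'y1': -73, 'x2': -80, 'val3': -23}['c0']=48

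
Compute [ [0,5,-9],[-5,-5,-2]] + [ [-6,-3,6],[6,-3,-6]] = [[-6, 2, -3], [1, -8, -8]]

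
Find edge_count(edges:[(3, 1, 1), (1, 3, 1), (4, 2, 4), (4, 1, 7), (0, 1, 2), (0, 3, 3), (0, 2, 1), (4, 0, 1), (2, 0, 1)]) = 9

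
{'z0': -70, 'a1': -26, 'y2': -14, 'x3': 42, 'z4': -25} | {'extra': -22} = {'z0': -70, 'a1': -26, 'y2': -14, 'x3': 42, 'z4': -25, 'extra': -22}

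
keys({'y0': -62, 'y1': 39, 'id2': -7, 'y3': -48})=['y0', 'y1', 'id2', 'y3']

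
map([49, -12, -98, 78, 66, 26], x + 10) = 49+10=59, -12+10=-2, -98+10=-88, 78+10=88, 66+10=76, 26+10=36
= [59, -2, -88, 88, 76, 36]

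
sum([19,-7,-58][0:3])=slice → [19, -7, -58]
19 + (-7) + (-58)
= -46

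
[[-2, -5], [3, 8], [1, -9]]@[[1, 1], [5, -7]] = [[-27, 33], [43, -53], [-44, 64]]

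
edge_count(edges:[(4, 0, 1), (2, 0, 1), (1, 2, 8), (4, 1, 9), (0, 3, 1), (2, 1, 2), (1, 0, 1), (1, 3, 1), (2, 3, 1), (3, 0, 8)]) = 10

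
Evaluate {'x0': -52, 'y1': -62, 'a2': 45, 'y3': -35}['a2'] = 45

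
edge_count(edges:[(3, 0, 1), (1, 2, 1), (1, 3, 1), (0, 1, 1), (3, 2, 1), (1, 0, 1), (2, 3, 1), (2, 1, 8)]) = 8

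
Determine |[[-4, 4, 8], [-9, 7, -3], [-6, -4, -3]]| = (1)*(-4)*det([[7, -3], [-4, -3]]) + (-1)*(4)*det([[-9, -3], [-6, -3]]) + (1)*(8)*det([[-9, 7], [-6, -4]])
= 132 + -36 + 624
= 720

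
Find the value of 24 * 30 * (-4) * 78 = -224640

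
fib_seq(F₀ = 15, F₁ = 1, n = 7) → [15, 1, 16, 17, 33, 50, 83]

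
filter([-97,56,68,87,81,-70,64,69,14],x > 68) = keep x where x > 68: -97✗, 56✗, 68✗, 87✓, 81✓, -70✗, 64✗, 69✓, 14✗
= [87, 81, 69]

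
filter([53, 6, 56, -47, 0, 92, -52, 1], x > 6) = keep x where x > 6: 53✓, 6✗, 56✓, -47✗, 0✗, 92✓, -52✗, 1✗
= [53, 56, 92]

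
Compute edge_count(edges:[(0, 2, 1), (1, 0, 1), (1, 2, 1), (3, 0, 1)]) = 4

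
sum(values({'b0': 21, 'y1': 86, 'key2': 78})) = 185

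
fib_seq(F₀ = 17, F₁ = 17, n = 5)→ F_2 = F_1 + F_0 = 34
F_3 = F_2 + F_1 = 51
F_4 = F_3 + F_2 = 85
= [17, 17, 34, 51, 85]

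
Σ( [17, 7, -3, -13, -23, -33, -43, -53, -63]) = -207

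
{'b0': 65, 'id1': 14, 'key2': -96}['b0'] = 65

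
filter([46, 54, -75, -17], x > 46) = [54]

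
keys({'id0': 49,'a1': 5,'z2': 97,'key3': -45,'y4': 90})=['id0', 'a1', 'z2', 'key3', 'y4']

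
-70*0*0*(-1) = 0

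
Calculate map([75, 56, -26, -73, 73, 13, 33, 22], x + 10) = [85, 66, -16, -63, 83, 23, 43, 32]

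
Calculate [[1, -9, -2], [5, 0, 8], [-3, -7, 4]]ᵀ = [[1, 5, -3], [-9, 0, -7], [-2, 8, 4]]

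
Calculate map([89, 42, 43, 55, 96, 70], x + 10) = 89+10=99, 42+10=52, 43+10=53, 55+10=65, 96+10=106, 70+10=80
= [99, 52, 53, 65, 106, 80]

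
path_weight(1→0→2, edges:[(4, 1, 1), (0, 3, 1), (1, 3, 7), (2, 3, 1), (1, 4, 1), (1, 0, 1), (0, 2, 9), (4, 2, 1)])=w(1→0)=1 + w(0→2)=9
= 10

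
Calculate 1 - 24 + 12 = -11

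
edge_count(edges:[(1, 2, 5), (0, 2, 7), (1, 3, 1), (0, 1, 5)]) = 4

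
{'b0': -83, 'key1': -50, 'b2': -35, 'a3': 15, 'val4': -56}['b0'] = -83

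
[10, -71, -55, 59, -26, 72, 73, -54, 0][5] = 72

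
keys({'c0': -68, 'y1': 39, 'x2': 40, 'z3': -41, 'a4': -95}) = ['c0', 'y1', 'x2', 'z3', 'a4']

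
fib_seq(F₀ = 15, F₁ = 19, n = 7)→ [15, 19, 34, 53, 87, 140, 227]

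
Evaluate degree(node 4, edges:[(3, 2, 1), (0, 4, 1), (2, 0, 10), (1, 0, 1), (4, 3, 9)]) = incident: (0,4), (4,3)
= 2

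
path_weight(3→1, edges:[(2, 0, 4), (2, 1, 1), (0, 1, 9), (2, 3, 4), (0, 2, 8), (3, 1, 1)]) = 1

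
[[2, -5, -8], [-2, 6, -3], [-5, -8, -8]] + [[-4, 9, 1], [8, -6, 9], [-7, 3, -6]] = [[-2, 4, -7], [6, 0, 6], [-12, -5, -14]]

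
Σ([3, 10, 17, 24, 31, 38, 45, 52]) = 3 + 10 + 17 + 24 + 31 + 38 + 45 + 52
= 220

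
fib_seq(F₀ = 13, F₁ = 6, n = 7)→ F_2 = F_1 + F_0 = 19
F_3 = F_2 + F_1 = 25
F_4 = F_3 + F_2 = 44
...
= [13, 6, 19, 25, 44, 69, 113]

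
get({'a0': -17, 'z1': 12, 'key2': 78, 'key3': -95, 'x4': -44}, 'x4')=-44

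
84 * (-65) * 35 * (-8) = 1528800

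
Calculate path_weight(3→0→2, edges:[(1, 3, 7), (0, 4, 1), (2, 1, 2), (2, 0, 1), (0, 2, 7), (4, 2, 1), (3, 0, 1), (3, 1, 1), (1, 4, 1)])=w(3→0)=1 + w(0→2)=7
= 8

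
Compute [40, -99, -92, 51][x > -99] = [40, -92, 51]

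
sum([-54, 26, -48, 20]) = -56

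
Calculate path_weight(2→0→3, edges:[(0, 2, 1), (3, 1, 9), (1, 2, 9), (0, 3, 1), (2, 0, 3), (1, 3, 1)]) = w(2→0)=3 + w(0→3)=1
= 4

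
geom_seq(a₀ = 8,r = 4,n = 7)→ a_0 = 8*4^0 = 8
a_1 = 8*4^1 = 32
a_2 = 8*4^2 = 128
...
= [8, 32, 128, 512, 2048, 8192, 32768]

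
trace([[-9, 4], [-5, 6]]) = -3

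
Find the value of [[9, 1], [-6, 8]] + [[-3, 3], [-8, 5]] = [[6, 4], [-14, 13]]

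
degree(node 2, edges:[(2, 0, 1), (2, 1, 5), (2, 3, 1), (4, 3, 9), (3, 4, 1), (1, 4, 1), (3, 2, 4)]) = incident: (2,0), (2,1), (2,3), (3,2)
= 4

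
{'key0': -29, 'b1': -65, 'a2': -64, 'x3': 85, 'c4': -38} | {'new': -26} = {'key0': -29, 'b1': -65, 'a2': -64, 'x3': 85, 'c4': -38, 'new': -26}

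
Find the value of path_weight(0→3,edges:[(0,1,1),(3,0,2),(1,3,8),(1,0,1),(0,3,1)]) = 1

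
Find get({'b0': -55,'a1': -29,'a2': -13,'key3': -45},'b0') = -55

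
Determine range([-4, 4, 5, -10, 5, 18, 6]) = 28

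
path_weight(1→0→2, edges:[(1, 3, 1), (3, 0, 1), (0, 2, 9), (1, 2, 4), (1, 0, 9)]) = 18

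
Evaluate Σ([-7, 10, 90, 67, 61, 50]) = 271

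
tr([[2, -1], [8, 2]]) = diagonal: 2 + 2
= 4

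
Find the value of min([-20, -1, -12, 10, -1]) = -20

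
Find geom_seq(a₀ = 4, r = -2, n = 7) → [4, -8, 16, -32, 64, -128, 256]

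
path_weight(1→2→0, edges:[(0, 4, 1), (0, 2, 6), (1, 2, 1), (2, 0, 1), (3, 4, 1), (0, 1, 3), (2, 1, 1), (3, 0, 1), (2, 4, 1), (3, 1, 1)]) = w(1→2)=1 + w(2→0)=1
= 2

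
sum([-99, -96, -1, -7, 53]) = (-99) + (-96) + (-1) + (-7) + 53
= -150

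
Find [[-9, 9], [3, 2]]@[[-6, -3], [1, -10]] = [[63, -63], [-16, -29]]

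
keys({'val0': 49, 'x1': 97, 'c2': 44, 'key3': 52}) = ['val0', 'x1', 'c2', 'key3']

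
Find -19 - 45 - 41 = -105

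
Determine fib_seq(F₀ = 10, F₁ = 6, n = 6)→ [10, 6, 16, 22, 38, 60]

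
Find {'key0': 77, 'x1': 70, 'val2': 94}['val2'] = 94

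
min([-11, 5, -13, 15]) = -13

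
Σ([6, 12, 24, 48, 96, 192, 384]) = 6 + 12 + 24 + 48 + 96 + 192 + 384
= 762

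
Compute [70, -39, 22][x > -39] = [70, 22]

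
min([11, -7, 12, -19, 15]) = -19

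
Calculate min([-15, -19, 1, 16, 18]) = -19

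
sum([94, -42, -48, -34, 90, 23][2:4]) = slice → [-48, -34]
(-48) + (-34)
= -82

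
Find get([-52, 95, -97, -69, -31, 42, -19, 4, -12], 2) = -97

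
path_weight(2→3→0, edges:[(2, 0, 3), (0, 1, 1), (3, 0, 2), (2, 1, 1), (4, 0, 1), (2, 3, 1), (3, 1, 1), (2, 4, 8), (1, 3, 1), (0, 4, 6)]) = w(2→3)=1 + w(3→0)=2
= 3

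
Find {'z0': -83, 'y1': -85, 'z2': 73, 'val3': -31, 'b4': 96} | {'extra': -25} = {'z0': -83, 'y1': -85, 'z2': 73, 'val3': -31, 'b4': 96, 'extra': -25}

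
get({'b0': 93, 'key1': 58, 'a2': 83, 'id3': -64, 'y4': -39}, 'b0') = 93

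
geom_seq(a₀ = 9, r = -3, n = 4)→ [9, -27, 81, -243]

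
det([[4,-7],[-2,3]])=-2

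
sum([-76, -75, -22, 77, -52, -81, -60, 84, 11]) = -194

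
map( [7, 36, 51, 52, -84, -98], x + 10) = 7+10=17, 36+10=46, 51+10=61, 52+10=62, -84+10=-74, -98+10=-88
= [17, 46, 61, 62, -74, -88]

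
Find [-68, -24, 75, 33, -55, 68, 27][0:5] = [-68, -24, 75, 33, -55]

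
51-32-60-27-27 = -95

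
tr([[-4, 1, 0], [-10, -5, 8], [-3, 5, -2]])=diagonal: (-4) + (-5) + (-2)
= -11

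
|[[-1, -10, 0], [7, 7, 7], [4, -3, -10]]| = -931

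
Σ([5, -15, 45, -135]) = 5 + -15 + 45 + -135
= -100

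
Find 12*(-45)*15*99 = -801900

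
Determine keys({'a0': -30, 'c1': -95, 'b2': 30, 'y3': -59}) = ['a0', 'c1', 'b2', 'y3']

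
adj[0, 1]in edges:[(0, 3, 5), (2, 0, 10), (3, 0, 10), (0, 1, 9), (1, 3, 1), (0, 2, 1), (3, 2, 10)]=9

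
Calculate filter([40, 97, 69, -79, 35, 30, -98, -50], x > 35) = [40, 97, 69]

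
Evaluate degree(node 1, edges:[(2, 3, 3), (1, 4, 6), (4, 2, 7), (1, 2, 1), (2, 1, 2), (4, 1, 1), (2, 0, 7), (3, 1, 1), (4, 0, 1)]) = 5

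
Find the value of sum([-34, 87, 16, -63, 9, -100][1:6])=slice → [87, 16, -63, 9, -100]
87 + 16 + (-63) + 9 + (-100)
= -51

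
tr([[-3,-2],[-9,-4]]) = diagonal: (-3) + (-4)
= -7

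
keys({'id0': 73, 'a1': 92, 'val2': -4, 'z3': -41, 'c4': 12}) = ['id0', 'a1', 'val2', 'z3', 'c4']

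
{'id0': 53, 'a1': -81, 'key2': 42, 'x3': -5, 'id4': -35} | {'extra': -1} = {'id0': 53, 'a1': -81, 'key2': 42, 'x3': -5, 'id4': -35, 'extra': -1}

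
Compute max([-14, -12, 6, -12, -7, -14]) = 6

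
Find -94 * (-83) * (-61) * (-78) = 37121916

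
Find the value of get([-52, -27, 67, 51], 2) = 67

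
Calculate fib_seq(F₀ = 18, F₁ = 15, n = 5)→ F_2 = F_1 + F_0 = 33
F_3 = F_2 + F_1 = 48
F_4 = F_3 + F_2 = 81
= [18, 15, 33, 48, 81]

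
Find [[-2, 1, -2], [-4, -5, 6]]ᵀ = [[-2, -4], [1, -5], [-2, 6]]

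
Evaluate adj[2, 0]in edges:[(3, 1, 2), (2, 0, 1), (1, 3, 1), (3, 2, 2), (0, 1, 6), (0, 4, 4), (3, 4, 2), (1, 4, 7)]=1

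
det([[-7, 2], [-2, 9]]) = -59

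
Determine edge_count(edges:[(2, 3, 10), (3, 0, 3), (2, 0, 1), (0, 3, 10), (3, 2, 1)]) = 5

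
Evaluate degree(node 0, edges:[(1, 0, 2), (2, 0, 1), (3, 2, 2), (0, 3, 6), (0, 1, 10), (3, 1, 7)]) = 4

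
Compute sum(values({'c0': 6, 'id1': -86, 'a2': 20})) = -60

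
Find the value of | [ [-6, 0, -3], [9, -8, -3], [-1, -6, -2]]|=198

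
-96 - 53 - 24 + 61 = -112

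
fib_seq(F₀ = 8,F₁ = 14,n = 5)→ F_2 = F_1 + F_0 = 22
F_3 = F_2 + F_1 = 36
F_4 = F_3 + F_2 = 58
= [8, 14, 22, 36, 58]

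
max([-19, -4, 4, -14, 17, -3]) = 17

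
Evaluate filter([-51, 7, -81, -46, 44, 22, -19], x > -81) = [-51, 7, -46, 44, 22, -19]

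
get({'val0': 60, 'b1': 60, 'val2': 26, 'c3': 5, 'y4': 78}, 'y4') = 78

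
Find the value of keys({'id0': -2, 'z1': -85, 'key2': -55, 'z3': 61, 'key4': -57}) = ['id0', 'z1', 'key2', 'z3', 'key4']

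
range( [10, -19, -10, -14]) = 29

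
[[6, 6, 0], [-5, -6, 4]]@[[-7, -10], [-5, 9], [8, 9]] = C[0][0] = (6)*(-7) + (6)*(-5) + (0)*(8) = -72
C[0][1] = (6)*(-10) + (6)*(9) + (0)*(9) = -6
C[1][0] = (-5)*(-7) + (-6)*(-5) + (4)*(8) = 97
C[1][1] = (-5)*(-10) + (-6)*(9) + (4)*(9) = 32
= [[-72, -6], [97, 32]]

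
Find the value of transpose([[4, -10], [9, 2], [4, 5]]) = [[4, 9, 4], [-10, 2, 5]]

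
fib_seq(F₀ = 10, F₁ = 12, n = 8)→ [10, 12, 22, 34, 56, 90, 146, 236]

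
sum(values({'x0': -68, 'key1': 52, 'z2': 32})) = (-68) + 52 + 32
= 16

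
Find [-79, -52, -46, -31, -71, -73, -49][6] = -49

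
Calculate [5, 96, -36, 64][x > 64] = keep x where x > 64: 5✗, 96✓, -36✗, 64✗
= [96]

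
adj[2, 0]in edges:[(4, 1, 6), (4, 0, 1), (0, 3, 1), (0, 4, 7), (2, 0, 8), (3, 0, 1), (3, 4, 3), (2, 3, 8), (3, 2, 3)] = 8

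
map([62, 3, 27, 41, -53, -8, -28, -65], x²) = (62)²=3844, (3)²=9, (27)²=729, (41)²=1681, (-53)²=2809, (-8)²=64, (-28)²=784, (-65)²=4225
= [3844, 9, 729, 1681, 2809, 64, 784, 4225]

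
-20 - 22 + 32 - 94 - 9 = -113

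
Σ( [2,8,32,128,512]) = 682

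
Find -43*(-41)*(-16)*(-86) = 2425888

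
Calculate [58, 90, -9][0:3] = [58, 90, -9]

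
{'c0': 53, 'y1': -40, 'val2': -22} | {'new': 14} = {'c0': 53, 'y1': -40, 'val2': -22, 'new': 14}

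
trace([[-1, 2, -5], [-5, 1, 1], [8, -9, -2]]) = -2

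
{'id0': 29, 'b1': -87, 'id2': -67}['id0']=29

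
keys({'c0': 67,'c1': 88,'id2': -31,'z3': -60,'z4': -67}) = ['c0', 'c1', 'id2', 'z3', 'z4']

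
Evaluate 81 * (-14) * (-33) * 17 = 636174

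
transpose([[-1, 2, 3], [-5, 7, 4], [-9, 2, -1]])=[[-1, -5, -9], [2, 7, 2], [3, 4, -1]]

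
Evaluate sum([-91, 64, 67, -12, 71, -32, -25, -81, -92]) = (-91) + 64 + 67 + (-12) + 71 + (-32) + (-25) + (-81) + (-92)
= -131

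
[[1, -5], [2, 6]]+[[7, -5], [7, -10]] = [[8, -10], [9, -4]]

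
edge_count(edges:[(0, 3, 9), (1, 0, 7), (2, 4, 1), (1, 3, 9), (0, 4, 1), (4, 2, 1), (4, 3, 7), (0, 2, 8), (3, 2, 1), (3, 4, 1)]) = 10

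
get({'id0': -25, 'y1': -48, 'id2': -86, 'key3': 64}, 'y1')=-48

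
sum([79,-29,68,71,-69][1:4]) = slice → [-29, 68, 71]
(-29) + 68 + 71
= 110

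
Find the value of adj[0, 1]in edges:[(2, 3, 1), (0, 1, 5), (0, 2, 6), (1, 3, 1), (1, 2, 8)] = 5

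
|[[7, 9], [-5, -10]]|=-25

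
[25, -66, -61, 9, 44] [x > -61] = [25, 9, 44]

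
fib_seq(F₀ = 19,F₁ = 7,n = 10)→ F_2 = F_1 + F_0 = 26
F_3 = F_2 + F_1 = 33
F_4 = F_3 + F_2 = 59
...
= [19, 7, 26, 33, 59, 92, 151, 243, 394, 637]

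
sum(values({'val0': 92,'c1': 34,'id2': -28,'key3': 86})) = 184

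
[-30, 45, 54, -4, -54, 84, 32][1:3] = [45, 54]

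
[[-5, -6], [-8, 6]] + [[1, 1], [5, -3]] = [[-4, -5], [-3, 3]]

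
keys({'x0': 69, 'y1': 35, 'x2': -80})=['x0', 'y1', 'x2']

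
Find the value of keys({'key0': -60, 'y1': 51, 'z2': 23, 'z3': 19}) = ['key0', 'y1', 'z2', 'z3']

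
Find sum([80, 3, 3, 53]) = 80 + 3 + 3 + 53
= 139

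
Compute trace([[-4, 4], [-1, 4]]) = 0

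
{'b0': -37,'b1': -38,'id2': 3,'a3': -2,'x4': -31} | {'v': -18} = {'b0': -37, 'b1': -38, 'id2': 3, 'a3': -2, 'x4': -31, 'v': -18}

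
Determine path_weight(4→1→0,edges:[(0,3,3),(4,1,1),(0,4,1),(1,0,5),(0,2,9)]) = 6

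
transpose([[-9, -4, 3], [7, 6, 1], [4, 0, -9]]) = [[-9, 7, 4], [-4, 6, 0], [3, 1, -9]]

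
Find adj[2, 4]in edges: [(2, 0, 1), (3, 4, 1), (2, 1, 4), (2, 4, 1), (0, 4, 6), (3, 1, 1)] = 1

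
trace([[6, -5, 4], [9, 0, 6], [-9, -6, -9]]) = -3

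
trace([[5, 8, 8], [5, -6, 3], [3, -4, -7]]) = -8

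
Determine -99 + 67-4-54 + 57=-33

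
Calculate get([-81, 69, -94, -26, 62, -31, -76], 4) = 62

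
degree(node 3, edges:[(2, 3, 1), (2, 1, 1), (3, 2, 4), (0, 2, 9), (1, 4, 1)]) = incident: (2,3), (3,2)
= 2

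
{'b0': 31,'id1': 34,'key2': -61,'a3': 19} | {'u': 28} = {'b0': 31, 'id1': 34, 'key2': -61, 'a3': 19, 'u': 28}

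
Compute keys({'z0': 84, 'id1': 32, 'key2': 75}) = ['z0', 'id1', 'key2']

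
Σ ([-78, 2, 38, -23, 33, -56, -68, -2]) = (-78) + 2 + 38 + (-23) + 33 + (-56) + (-68) + (-2)
= -154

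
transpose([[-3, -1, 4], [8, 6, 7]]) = [[-3, 8], [-1, 6], [4, 7]]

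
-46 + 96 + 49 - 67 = 32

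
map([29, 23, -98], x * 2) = 29*2=58, 23*2=46, -98*2=-196
= [58, 46, -196]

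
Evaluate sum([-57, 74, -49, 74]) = 42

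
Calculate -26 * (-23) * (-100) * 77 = -4604600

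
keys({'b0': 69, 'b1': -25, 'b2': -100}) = ['b0', 'b1', 'b2']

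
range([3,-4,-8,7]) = 15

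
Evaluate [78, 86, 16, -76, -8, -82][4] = -8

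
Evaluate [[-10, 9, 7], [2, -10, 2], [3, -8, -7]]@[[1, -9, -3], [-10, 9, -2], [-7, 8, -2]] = [[-149, 227, -2], [88, -92, 10], [132, -155, 21]]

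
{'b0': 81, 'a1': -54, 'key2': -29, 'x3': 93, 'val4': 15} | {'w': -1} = {'b0': 81, 'a1': -54, 'key2': -29, 'x3': 93, 'val4': 15, 'w': -1}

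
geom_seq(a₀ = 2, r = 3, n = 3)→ [2, 6, 18]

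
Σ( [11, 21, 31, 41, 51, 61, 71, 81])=11 + 21 + 31 + 41 + 51 + 61 + 71 + 81
= 368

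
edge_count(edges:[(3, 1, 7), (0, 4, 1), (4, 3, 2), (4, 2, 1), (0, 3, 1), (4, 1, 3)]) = 6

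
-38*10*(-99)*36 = 1354320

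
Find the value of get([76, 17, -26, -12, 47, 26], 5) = 26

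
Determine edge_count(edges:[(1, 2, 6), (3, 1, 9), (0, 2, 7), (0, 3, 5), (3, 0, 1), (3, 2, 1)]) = 6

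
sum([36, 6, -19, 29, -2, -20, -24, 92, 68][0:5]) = slice → [36, 6, -19, 29, -2]
36 + 6 + (-19) + 29 + (-2)
= 50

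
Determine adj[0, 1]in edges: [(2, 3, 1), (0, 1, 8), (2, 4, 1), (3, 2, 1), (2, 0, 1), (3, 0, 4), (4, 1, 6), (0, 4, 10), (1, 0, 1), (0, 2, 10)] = 8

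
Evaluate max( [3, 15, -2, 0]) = 15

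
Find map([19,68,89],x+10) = [29, 78, 99]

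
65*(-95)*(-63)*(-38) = -14782950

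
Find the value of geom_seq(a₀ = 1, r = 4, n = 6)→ [1, 4, 16, 64, 256, 1024]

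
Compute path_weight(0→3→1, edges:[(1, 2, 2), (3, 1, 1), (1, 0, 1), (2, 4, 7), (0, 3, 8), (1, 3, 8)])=9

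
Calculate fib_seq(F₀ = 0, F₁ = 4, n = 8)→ [0, 4, 4, 8, 12, 20, 32, 52]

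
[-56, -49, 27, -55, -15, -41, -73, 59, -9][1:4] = [-49, 27, -55]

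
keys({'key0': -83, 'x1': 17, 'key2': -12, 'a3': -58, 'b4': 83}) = ['key0', 'x1', 'key2', 'a3', 'b4']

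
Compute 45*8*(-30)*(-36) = 388800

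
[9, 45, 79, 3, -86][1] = 45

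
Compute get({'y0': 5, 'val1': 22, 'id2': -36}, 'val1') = 22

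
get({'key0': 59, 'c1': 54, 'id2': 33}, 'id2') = 33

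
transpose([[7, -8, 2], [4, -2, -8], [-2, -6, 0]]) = [[7, 4, -2], [-8, -2, -6], [2, -8, 0]]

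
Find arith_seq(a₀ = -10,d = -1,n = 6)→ [-10, -11, -12, -13, -14, -15]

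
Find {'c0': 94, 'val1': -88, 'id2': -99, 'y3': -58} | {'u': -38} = {'c0': 94, 'val1': -88, 'id2': -99, 'y3': -58, 'u': -38}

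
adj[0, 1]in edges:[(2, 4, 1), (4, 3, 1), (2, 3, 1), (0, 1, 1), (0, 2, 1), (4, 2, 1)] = 1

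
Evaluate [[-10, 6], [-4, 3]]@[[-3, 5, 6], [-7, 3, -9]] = C[0][0] = (-10)*(-3) + (6)*(-7) = -12
C[0][1] = (-10)*(5) + (6)*(3) = -32
C[0][2] = (-10)*(6) + (6)*(-9) = -114
C[1][0] = (-4)*(-3) + (3)*(-7) = -9
C[1][1] = (-4)*(5) + (3)*(3) = -11
C[1][2] = (-4)*(6) + (3)*(-9) = -51
= [[-12, -32, -114], [-9, -11, -51]]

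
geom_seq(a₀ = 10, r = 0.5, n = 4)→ a_0 = 10*0.5^0 = 10.0
a_1 = 10*0.5^1 = 5.0
a_2 = 10*0.5^2 = 2.5
...
= [10.0, 5.0, 2.5, 1.25]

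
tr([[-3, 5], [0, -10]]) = diagonal: (-3) + (-10)
= -13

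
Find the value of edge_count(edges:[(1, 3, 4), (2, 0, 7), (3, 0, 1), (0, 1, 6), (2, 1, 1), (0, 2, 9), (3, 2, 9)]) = 7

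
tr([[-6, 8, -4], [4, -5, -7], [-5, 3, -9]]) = -20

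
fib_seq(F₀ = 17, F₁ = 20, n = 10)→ [17, 20, 37, 57, 94, 151, 245, 396, 641, 1037]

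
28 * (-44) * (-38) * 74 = 3464384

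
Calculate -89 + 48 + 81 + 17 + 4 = 61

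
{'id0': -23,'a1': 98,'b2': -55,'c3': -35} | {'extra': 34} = {'id0': -23, 'a1': 98, 'b2': -55, 'c3': -35, 'extra': 34}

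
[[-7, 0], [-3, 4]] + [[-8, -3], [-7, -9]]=[[-15, -3], [-10, -5]]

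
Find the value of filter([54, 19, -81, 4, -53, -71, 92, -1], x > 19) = [54, 92]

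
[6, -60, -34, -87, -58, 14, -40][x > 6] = [14]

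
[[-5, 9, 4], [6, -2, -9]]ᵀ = [[-5, 6], [9, -2], [4, -9]]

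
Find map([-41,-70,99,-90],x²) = [1681, 4900, 9801, 8100]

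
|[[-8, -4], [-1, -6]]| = (-8)*(-6) - (-4)*(-1)
= 44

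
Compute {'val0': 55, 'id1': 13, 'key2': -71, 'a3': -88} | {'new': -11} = {'val0': 55, 'id1': 13, 'key2': -71, 'a3': -88, 'new': -11}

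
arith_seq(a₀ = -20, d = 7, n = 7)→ a_0 = -20 + 0*7 = -20
a_1 = -20 + 1*7 = -13
a_2 = -20 + 2*7 = -6
...
= [-20, -13, -6, 1, 8, 15, 22]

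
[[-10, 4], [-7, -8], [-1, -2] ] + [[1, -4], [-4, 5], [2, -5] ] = [[-9, 0], [-11, -3], [1, -7]]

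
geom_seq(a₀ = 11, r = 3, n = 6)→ a_0 = 11*3^0 = 11
a_1 = 11*3^1 = 33
a_2 = 11*3^2 = 99
...
= [11, 33, 99, 297, 891, 2673]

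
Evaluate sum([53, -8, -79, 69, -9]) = 26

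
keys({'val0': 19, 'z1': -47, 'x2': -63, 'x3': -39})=['val0', 'z1', 'x2', 'x3']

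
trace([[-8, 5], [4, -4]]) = diagonal: (-8) + (-4)
= -12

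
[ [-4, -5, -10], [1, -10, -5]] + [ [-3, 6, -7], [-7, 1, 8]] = [[-7, 1, -17], [-6, -9, 3]]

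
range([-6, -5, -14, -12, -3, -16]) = 13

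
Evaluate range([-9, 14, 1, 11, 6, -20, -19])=34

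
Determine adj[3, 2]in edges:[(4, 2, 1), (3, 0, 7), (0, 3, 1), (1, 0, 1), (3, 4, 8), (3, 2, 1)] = 1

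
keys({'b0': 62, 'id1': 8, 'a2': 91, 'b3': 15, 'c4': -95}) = ['b0', 'id1', 'a2', 'b3', 'c4']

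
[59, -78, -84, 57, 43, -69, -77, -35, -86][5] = -69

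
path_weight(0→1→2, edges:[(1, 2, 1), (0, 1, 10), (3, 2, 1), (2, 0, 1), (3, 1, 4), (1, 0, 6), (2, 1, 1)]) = w(0→1)=10 + w(1→2)=1
= 11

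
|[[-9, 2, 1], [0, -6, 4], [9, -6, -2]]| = -198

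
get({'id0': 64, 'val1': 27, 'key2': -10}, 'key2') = -10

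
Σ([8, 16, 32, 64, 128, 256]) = 504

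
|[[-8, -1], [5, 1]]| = -3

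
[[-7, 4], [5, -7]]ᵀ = [[-7, 5], [4, -7]]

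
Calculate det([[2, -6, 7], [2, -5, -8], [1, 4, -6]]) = (1)*(2)*det([[-5, -8], [4, -6]]) + (-1)*(-6)*det([[2, -8], [1, -6]]) + (1)*(7)*det([[2, -5], [1, 4]])
= 124 + -24 + 91
= 191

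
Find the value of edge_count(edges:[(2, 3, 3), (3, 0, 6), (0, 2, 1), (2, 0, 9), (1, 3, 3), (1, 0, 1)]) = 6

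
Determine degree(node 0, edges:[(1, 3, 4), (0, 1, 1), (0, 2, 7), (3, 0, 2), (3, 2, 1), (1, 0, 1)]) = incident: (0,1), (0,2), (3,0), (1,0)
= 4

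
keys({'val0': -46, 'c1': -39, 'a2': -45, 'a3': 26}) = ['val0', 'c1', 'a2', 'a3']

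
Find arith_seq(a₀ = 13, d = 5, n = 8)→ a_0 = 13 + 0*5 = 13
a_1 = 13 + 1*5 = 18
a_2 = 13 + 2*5 = 23
...
= [13, 18, 23, 28, 33, 38, 43, 48]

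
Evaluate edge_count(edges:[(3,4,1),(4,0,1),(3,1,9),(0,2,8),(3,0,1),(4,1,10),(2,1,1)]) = 7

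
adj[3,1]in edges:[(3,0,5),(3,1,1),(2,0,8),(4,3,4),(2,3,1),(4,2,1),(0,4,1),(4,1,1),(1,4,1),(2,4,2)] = 1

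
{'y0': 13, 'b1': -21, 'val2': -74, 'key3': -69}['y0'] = 13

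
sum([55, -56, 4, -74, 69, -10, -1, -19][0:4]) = -71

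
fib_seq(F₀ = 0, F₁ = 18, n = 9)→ [0, 18, 18, 36, 54, 90, 144, 234, 378]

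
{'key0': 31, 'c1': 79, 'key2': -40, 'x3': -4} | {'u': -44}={'key0': 31, 'c1': 79, 'key2': -40, 'x3': -4, 'u': -44}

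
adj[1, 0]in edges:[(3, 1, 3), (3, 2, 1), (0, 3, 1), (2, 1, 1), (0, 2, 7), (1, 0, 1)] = 1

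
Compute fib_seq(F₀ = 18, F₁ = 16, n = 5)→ F_2 = F_1 + F_0 = 34
F_3 = F_2 + F_1 = 50
F_4 = F_3 + F_2 = 84
= [18, 16, 34, 50, 84]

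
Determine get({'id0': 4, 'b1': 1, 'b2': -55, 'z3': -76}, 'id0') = 4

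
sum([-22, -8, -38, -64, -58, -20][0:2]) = -30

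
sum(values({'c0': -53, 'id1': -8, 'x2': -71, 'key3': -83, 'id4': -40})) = -255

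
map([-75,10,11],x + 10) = -75+10=-65, 10+10=20, 11+10=21
= [-65, 20, 21]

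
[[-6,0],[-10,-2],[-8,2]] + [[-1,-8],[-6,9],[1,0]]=[[-7, -8], [-16, 7], [-7, 2]]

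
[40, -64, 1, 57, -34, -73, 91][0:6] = [40, -64, 1, 57, -34, -73]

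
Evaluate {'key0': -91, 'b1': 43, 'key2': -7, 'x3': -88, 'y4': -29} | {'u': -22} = {'key0': -91, 'b1': 43, 'key2': -7, 'x3': -88, 'y4': -29, 'u': -22}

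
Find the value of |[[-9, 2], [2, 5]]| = -49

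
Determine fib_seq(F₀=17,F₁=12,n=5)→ F_2 = F_1 + F_0 = 29
F_3 = F_2 + F_1 = 41
F_4 = F_3 + F_2 = 70
= [17, 12, 29, 41, 70]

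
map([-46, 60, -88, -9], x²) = (-46)²=2116, (60)²=3600, (-88)²=7744, (-9)²=81
= [2116, 3600, 7744, 81]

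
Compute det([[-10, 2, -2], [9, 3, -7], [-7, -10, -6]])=1224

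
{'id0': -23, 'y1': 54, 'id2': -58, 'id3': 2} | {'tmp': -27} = {'id0': -23, 'y1': 54, 'id2': -58, 'id3': 2, 'tmp': -27}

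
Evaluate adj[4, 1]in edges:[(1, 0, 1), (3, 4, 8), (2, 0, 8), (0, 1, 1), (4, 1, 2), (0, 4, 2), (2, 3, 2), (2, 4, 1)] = 2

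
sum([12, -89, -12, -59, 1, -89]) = 12 + (-89) + (-12) + (-59) + 1 + (-89)
= -236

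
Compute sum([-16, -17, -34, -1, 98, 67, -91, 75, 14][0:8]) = 81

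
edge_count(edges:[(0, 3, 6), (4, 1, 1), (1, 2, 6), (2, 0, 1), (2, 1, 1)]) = 5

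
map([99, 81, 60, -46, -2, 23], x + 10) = 99+10=109, 81+10=91, 60+10=70, -46+10=-36, -2+10=8, 23+10=33
= [109, 91, 70, -36, 8, 33]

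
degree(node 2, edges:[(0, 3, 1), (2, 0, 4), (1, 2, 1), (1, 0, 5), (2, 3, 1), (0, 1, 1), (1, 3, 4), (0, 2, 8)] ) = incident: (2,0), (1,2), (2,3), (0,2)
= 4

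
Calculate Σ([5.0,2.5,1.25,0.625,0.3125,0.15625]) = 5.0 + 2.5 + 1.25 + 0.625 + 0.3125 + 0.15625
= 9.84375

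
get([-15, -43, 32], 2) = 32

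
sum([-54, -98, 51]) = (-54) + (-98) + 51
= -101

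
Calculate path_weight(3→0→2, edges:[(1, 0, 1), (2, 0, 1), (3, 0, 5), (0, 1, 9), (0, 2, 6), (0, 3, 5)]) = 11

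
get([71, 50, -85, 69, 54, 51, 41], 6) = 41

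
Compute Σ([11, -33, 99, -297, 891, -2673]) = 11 + -33 + 99 + -297 + 891 + -2673
= -2002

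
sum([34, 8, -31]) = 11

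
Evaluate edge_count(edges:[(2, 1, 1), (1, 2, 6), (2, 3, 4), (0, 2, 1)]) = 4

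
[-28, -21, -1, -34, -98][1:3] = [-21, -1]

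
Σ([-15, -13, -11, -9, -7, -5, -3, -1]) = -64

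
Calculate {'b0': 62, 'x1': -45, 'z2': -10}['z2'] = -10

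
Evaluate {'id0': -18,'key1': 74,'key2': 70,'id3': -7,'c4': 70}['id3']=-7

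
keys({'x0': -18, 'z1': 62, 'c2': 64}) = ['x0', 'z1', 'c2']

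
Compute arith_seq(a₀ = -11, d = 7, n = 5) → a_0 = -11 + 0*7 = -11
a_1 = -11 + 1*7 = -4
a_2 = -11 + 2*7 = 3
...
= [-11, -4, 3, 10, 17]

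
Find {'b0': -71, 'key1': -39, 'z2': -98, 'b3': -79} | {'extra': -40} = {'b0': -71, 'key1': -39, 'z2': -98, 'b3': -79, 'extra': -40}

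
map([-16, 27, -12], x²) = (-16)²=256, (27)²=729, (-12)²=144
= [256, 729, 144]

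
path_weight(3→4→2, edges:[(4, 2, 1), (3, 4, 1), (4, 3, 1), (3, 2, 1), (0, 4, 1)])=2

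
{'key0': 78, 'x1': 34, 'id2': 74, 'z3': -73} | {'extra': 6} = {'key0': 78, 'x1': 34, 'id2': 74, 'z3': -73, 'extra': 6}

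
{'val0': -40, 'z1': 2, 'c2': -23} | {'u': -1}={'val0': -40, 'z1': 2, 'c2': -23, 'u': -1}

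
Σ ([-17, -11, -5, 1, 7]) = (-17) + (-11) + (-5) + 1 + 7
= -25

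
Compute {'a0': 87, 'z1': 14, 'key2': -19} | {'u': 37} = {'a0': 87, 'z1': 14, 'key2': -19, 'u': 37}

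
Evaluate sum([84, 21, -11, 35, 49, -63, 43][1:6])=slice → [21, -11, 35, 49, -63]
21 + (-11) + 35 + 49 + (-63)
= 31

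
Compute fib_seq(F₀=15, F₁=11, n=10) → F_2 = F_1 + F_0 = 26
F_3 = F_2 + F_1 = 37
F_4 = F_3 + F_2 = 63
...
= [15, 11, 26, 37, 63, 100, 163, 263, 426, 689]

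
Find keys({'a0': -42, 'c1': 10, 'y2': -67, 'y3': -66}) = ['a0', 'c1', 'y2', 'y3']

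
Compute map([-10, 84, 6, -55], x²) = (-10)²=100, (84)²=7056, (6)²=36, (-55)²=3025
= [100, 7056, 36, 3025]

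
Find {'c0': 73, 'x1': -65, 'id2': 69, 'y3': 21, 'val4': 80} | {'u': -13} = {'c0': 73, 'x1': -65, 'id2': 69, 'y3': 21, 'val4': 80, 'u': -13}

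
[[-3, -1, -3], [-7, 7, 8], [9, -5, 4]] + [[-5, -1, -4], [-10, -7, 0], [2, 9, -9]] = [[-8, -2, -7], [-17, 0, 8], [11, 4, -5]]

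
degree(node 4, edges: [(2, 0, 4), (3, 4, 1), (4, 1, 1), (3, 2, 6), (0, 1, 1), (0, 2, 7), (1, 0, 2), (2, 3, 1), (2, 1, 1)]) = incident: (3,4), (4,1)
= 2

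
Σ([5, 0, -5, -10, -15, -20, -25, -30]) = -100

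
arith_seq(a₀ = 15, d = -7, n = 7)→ [15, 8, 1, -6, -13, -20, -27]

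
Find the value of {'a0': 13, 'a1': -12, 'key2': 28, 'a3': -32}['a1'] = -12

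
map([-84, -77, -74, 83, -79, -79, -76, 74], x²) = [7056, 5929, 5476, 6889, 6241, 6241, 5776, 5476]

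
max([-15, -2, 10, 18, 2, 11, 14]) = 18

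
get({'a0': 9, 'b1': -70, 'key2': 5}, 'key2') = 5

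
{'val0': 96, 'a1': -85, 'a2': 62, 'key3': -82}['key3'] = -82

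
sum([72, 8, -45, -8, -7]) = 72 + 8 + (-45) + (-8) + (-7)
= 20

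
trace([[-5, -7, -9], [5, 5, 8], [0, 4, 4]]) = 4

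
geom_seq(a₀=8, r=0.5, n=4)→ a_0 = 8*0.5^0 = 8.0
a_1 = 8*0.5^1 = 4.0
a_2 = 8*0.5^2 = 2.0
...
= [8.0, 4.0, 2.0, 1.0]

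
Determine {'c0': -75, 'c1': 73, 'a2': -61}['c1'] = 73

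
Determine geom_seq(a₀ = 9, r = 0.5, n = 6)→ [9.0, 4.5, 2.25, 1.125, 0.5625, 0.28125]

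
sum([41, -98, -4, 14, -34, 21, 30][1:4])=slice → [-98, -4, 14]
(-98) + (-4) + 14
= -88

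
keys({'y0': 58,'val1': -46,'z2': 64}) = ['y0', 'val1', 'z2']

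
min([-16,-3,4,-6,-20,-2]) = -20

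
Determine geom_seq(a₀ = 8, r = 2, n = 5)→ [8, 16, 32, 64, 128]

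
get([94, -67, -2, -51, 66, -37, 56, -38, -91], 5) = -37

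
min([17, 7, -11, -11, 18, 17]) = -11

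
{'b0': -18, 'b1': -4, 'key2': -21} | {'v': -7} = {'b0': -18, 'b1': -4, 'key2': -21, 'v': -7}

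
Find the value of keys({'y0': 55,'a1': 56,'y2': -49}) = ['y0', 'a1', 'y2']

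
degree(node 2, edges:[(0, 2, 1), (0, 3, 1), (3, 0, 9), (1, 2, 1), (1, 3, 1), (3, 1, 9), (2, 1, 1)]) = incident: (0,2), (1,2), (2,1)
= 3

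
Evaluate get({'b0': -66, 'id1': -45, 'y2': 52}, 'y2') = 52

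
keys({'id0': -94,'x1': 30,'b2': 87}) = ['id0', 'x1', 'b2']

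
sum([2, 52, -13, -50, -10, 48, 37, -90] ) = -24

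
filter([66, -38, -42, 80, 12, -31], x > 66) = keep x where x > 66: 66✗, -38✗, -42✗, 80✓, 12✗, -31✗
= [80]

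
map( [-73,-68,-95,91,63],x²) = (-73)²=5329, (-68)²=4624, (-95)²=9025, (91)²=8281, (63)²=3969
= [5329, 4624, 9025, 8281, 3969]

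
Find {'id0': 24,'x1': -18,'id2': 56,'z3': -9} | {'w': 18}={'id0': 24, 'x1': -18, 'id2': 56, 'z3': -9, 'w': 18}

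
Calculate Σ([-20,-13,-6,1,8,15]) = (-20) + (-13) + (-6) + 1 + 8 + 15
= -15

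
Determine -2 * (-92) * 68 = 12512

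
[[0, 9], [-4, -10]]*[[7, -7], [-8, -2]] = C[0][0] = (0)*(7) + (9)*(-8) = -72
C[0][1] = (0)*(-7) + (9)*(-2) = -18
C[1][0] = (-4)*(7) + (-10)*(-8) = 52
C[1][1] = (-4)*(-7) + (-10)*(-2) = 48
= [[-72, -18], [52, 48]]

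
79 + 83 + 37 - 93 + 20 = 126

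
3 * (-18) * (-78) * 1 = 4212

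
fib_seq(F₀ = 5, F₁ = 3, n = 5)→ [5, 3, 8, 11, 19]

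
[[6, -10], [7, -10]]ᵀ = [[6, 7], [-10, -10]]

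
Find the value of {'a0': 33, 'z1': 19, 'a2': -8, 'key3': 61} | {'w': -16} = {'a0': 33, 'z1': 19, 'a2': -8, 'key3': 61, 'w': -16}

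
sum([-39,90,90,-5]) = 136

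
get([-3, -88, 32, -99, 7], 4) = 7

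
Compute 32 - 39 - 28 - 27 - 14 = -76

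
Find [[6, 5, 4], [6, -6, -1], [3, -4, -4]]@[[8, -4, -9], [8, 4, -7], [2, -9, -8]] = C[0][0] = (6)*(8) + (5)*(8) + (4)*(2) = 96
C[0][1] = (6)*(-4) + (5)*(4) + (4)*(-9) = -40
C[0][2] = (6)*(-9) + (5)*(-7) + (4)*(-8) = -121
C[1][0] = (6)*(8) + (-6)*(8) + (-1)*(2) = -2
C[1][1] = (6)*(-4) + (-6)*(4) + (-1)*(-9) = -39
C[1][2] = (6)*(-9) + (-6)*(-7) + (-1)*(-8) = -4
... (3 more cells)
= [[96, -40, -121], [-2, -39, -4], [-16, 8, 33]]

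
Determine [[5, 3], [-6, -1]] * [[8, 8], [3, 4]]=[[49, 52], [-51, -52]]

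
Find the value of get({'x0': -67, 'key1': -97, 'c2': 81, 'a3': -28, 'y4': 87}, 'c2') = 81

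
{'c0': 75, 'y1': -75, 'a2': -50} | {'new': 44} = {'c0': 75, 'y1': -75, 'a2': -50, 'new': 44}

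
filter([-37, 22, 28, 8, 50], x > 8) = keep x where x > 8: -37✗, 22✓, 28✓, 8✗, 50✓
= [22, 28, 50]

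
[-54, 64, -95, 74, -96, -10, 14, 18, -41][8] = -41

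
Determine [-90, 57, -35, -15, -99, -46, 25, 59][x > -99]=[-90, 57, -35, -15, -46, 25, 59]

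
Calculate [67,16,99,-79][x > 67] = keep x where x > 67: 67✗, 16✗, 99✓, -79✗
= [99]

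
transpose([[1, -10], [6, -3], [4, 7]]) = [[1, 6, 4], [-10, -3, 7]]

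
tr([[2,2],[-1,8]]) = diagonal: 2 + 8
= 10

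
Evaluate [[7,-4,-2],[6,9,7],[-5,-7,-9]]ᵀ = [[7, 6, -5], [-4, 9, -7], [-2, 7, -9]]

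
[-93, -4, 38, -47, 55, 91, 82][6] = 82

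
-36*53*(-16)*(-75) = -2289600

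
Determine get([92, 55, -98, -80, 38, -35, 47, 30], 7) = 30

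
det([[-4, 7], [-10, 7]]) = (-4)*(7) - (7)*(-10)
= 42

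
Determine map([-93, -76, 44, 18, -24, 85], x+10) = -93+10=-83, -76+10=-66, 44+10=54, 18+10=28, -24+10=-14, 85+10=95
= [-83, -66, 54, 28, -14, 95]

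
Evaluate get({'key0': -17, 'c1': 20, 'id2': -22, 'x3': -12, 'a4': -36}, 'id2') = -22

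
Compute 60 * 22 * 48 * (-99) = -6272640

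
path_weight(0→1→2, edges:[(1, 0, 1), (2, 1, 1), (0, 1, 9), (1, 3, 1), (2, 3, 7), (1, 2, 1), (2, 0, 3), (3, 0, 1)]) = w(0→1)=9 + w(1→2)=1
= 10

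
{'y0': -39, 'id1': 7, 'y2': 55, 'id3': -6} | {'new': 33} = {'y0': -39, 'id1': 7, 'y2': 55, 'id3': -6, 'new': 33}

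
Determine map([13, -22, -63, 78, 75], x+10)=13+10=23, -22+10=-12, -63+10=-53, 78+10=88, 75+10=85
= [23, -12, -53, 88, 85]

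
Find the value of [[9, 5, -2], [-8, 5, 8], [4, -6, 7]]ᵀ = [[9, -8, 4], [5, 5, -6], [-2, 8, 7]]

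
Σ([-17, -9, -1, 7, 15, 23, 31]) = 49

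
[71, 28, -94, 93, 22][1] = 28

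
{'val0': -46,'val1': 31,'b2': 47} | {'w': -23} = {'val0': -46, 'val1': 31, 'b2': 47, 'w': -23}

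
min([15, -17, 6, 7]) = -17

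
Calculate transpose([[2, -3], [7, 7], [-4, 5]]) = [[2, 7, -4], [-3, 7, 5]]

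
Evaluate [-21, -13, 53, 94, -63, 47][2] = 53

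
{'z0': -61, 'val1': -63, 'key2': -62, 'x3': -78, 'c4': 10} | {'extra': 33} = {'z0': -61, 'val1': -63, 'key2': -62, 'x3': -78, 'c4': 10, 'extra': 33}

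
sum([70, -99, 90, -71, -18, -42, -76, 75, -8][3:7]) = slice → [-71, -18, -42, -76]
(-71) + (-18) + (-42) + (-76)
= -207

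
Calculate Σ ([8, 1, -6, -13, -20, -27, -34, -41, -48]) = -180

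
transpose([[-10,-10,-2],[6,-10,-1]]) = [[-10, 6], [-10, -10], [-2, -1]]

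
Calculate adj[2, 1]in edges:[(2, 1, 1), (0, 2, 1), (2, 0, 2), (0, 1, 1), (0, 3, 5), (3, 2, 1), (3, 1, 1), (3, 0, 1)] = 1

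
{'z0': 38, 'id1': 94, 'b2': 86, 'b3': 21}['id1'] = 94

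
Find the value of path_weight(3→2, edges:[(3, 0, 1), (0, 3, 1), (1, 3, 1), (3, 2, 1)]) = w(3→2)=1
= 1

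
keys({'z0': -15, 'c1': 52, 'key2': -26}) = ['z0', 'c1', 'key2']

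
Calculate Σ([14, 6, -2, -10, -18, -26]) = -36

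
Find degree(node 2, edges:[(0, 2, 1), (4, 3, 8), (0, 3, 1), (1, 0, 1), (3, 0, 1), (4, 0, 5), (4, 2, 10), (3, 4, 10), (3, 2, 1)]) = incident: (0,2), (4,2), (3,2)
= 3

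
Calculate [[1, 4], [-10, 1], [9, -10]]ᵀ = [[1, -10, 9], [4, 1, -10]]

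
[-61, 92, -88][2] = -88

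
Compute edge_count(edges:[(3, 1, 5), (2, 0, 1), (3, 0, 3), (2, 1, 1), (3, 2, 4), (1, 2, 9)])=6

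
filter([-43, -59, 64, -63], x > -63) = keep x where x > -63: -43✓, -59✓, 64✓, -63✗
= [-43, -59, 64]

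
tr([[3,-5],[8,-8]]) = -5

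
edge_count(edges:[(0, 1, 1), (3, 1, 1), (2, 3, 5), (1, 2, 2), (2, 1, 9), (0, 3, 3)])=6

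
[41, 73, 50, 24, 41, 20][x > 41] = keep x where x > 41: 41✗, 73✓, 50✓, 24✗, 41✗, 20✗
= [73, 50]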